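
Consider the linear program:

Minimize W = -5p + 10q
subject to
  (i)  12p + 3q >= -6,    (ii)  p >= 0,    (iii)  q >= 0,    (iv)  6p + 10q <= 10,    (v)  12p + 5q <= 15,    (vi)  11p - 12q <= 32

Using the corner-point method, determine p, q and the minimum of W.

Feasible corners and W = -5p + 10q:
  (0, 0) → W = 0
  (0, 1) → W = 10
  (5/4, 0) → W = -25/4
  (10/9, 1/3) → W = -20/9

The binding constraints are q = 0 and 12p + 5q = 15.
Solving simultaneously gives p = 5/4, q = 0.

p = 5/4, q = 0, minimum W = -25/4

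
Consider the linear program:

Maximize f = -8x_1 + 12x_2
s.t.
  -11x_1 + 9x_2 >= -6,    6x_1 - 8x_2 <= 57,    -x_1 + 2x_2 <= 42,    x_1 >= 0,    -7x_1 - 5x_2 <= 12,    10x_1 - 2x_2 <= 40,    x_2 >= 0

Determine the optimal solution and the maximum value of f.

x_1 = 0, x_2 = 21, maximum f = 252

Extreme points and f = -8x_1 + 12x_2:
  (87/17, 95/17) → f = 444/17
  (6/11, 0) → f = -48/11
  (0, 21) → f = 252
  (82/9, 230/9) → f = 2104/9
  (0, 0) → f = 0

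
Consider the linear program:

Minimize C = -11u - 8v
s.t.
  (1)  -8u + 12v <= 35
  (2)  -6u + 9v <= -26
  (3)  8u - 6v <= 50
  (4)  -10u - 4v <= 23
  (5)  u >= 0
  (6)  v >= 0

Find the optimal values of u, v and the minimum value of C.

u = 49/6, v = 23/9, minimum C = -1985/18

Corner points and C = -11u - 8v:
  (49/6, 23/9) → C = -1985/18
  (13/3, 0) → C = -143/3
  (25/4, 0) → C = -275/4

At the optimal vertex, -6u + 9v = -26 and 8u - 6v = 50.
Solving simultaneously gives u = 49/6, v = 23/9.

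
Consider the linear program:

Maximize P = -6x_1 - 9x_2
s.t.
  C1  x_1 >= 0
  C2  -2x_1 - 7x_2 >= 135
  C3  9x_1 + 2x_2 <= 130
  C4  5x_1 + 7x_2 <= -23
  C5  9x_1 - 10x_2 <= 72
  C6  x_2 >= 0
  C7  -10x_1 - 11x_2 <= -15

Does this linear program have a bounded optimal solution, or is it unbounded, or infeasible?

The boundaries x_2 = 0 and -10x_1 - 11x_2 = -15 meet at (3/2, 0), but that point violates -2x_1 - 7x_2 ≥ 135. Every candidate vertex is excluded by some other constraint, so the feasible region is empty.

infeasible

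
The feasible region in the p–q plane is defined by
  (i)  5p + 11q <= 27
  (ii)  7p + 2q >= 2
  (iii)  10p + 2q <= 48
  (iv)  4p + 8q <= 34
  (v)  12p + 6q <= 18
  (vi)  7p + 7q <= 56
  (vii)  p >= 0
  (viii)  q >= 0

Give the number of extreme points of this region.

5

The feasible vertices (each the meet of two boundaries and inside every other half-plane) are:
  (6/17, 39/17)
  (0, 27/11)
  (0, 1)
  (2/7, 0)
  (3/2, 0)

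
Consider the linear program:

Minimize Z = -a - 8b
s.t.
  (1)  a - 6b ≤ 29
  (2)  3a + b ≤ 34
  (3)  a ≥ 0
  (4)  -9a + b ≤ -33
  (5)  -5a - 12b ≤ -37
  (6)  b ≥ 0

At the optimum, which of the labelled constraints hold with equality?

Extreme points and Z = -a - 8b:
  (67/12, 69/4) → Z = -1723/12
  (34/3, 0) → Z = -34/3
  (433/113, 168/113) → Z = -1777/113
  (37/5, 0) → Z = -37/5

The minimum is at (67/12, 69/4). Substituting into each constraint, equality holds for (2) and (4); the remaining constraints have slack.

(2) and (4)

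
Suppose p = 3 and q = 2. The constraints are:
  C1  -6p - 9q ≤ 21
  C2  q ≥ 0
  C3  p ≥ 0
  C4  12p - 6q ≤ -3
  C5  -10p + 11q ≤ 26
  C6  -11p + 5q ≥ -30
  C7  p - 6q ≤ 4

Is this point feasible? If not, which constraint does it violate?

Constraint C4: 12p - 6q = 24, which is not ≤ -3. All other constraints are satisfied.

not feasible — violates C4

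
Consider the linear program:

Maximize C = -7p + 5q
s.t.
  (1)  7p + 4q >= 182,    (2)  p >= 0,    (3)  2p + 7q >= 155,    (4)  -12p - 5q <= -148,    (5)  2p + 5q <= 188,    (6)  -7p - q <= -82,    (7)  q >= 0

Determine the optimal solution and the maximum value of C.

p = 74/11, q = 384/11, maximum C = 1402/11

Corner points and C = -7p + 5q:
  (654/41, 721/41) → C = -973/41
  (146/21, 100/3) → C = 118
  (155/2, 0) → C = -1085/2
  (74/11, 384/11) → C = 1402/11
  (94, 0) → C = -658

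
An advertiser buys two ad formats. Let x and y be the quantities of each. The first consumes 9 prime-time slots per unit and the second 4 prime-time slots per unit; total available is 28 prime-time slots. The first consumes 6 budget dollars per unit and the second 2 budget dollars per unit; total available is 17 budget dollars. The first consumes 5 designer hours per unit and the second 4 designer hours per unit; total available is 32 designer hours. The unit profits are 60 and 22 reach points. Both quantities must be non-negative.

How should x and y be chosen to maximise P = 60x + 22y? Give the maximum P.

x = 2, y = 5/2, maximum P = 175

Extreme points and P = 60x + 22y:
  (0, 0) → P = 0
  (0, 7) → P = 154
  (17/6, 0) → P = 170
  (2, 5/2) → P = 175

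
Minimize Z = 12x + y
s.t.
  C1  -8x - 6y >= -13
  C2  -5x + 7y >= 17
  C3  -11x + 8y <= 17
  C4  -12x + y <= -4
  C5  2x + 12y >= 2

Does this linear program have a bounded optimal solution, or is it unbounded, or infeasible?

The boundaries -8x - 6y = -13 and -12x + y = -4 meet at (37/80, 31/20), but that point violates -5x + 7y ≥ 17. Every candidate vertex is excluded by some other constraint, so the feasible region is empty.

infeasible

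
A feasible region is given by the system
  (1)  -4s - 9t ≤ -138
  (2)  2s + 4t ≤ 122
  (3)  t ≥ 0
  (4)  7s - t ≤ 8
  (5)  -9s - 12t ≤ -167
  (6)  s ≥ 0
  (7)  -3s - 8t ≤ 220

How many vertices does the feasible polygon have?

Of the 21 pairwise boundary intersections, those satisfying every inequality are:
  (210/67, 934/67)
  (0, 46/3)
  (77/15, 419/15)
  (0, 61/2)

4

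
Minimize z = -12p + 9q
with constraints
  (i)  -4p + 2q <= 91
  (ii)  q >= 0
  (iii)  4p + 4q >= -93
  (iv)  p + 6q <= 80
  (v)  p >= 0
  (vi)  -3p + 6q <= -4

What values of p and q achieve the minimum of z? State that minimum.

p = 80, q = 0, minimum z = -960

Vertices and z = -12p + 9q:
  (80, 0) → z = -960
  (4/3, 0) → z = -16
  (21, 59/6) → z = -327/2

At the optimal vertex, q = 0 and p + 6q = 80.
Solving simultaneously gives p = 80, q = 0.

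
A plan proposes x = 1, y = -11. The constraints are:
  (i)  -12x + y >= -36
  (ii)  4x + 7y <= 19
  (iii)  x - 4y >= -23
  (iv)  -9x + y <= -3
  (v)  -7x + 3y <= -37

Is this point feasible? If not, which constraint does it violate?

(i): -23 ≥ -36 ✓
(ii): -73 ≤ 19 ✓
(iii): 45 ≥ -23 ✓
(iv): -20 ≤ -3 ✓
(v): -40 ≤ -37 ✓

feasible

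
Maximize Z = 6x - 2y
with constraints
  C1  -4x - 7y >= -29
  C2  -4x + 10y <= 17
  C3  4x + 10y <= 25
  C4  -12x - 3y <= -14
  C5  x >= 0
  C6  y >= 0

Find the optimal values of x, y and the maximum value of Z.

x = 25/4, y = 0, maximum Z = 75/2

Vertices and Z = 6x - 2y:
  (1, 21/10) → Z = 9/5
  (89/132, 65/33) → Z = 7/66
  (25/4, 0) → Z = 75/2
  (7/6, 0) → Z = 7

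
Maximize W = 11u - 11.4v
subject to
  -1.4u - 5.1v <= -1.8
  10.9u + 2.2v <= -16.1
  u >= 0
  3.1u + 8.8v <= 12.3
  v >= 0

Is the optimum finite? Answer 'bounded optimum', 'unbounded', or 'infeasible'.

infeasible

The boundaries -1.4u - 5.1v = -1.8 and 10.9u + 2.2v = -16.1 meet at (-8607/5251, 4216/5251), but that point violates u ≥ 0. Every candidate vertex is excluded by some other constraint, so the feasible region is empty.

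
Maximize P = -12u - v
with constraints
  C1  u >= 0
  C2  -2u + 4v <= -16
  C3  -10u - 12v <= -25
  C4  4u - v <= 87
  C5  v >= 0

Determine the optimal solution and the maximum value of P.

Feasible corners and P = -12u - v:
  (166/7, 55/7) → P = -2047/7
  (8, 0) → P = -96
  (87/4, 0) → P = -261

At the optimal vertex, -2u + 4v = -16 and v = 0.
Solving simultaneously gives u = 8, v = 0.

u = 8, v = 0, maximum P = -96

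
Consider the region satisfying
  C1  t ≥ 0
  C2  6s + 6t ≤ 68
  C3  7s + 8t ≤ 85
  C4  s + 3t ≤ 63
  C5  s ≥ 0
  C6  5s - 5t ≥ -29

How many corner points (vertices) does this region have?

Intersecting each pair of boundary lines and keeping only the points that satisfy every inequality leaves:
  (34/3, 0)
  (0, 0)
  (17/3, 17/3)
  (193/75, 628/75)
  (0, 29/5)

5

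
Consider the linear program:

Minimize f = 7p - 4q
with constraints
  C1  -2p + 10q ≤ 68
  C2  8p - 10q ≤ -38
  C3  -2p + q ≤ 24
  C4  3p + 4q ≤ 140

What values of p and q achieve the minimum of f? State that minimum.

Corner points and f = 7p - 4q:
  (5, 39/5) → f = 19/5
  (-86/9, 44/9) → f = -778/9
  (-101/6, -29/3) → f = -475/6

At the optimal vertex, -2p + 10q = 68 and -2p + q = 24.
Solving simultaneously gives p = -86/9, q = 44/9.

p = -86/9, q = 44/9, minimum f = -778/9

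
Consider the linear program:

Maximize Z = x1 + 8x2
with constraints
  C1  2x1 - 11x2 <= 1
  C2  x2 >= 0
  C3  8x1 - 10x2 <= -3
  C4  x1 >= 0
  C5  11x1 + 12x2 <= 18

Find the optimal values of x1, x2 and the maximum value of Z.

Extreme points and Z = x1 + 8x2:
  (0, 3/10) → Z = 12/5
  (72/103, 177/206) → Z = 780/103
  (0, 3/2) → Z = 12

The binding constraints are x1 = 0 and 11x1 + 12x2 = 18.
Solving simultaneously gives x1 = 0, x2 = 3/2.

x1 = 0, x2 = 3/2, maximum Z = 12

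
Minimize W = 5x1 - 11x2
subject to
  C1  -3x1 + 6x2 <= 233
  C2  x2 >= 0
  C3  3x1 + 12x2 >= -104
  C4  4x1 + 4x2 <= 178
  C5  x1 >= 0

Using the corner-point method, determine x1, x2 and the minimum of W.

Corner points and W = 5x1 - 11x2:
  (34/9, 733/18) → W = -7723/18
  (0, 233/6) → W = -2563/6
  (89/2, 0) → W = 445/2
  (0, 0) → W = 0

x1 = 34/9, x2 = 733/18, minimum W = -7723/18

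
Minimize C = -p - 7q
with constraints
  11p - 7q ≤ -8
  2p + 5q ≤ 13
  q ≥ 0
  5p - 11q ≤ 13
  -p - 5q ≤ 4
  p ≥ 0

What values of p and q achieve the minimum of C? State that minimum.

Vertices and C = -p - 7q:
  (17/23, 53/23) → C = -388/23
  (0, 8/7) → C = -8
  (0, 13/5) → C = -91/5

p = 0, q = 13/5, minimum C = -91/5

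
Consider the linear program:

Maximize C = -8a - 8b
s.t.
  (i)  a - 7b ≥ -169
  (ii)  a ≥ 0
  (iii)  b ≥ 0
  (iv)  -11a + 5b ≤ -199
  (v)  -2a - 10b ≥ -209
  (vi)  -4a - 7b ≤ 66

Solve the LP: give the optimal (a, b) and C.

At the optimal vertex, b = 0 and -11a + 5b = -199.
Solving simultaneously gives a = 199/11, b = 0.

a = 199/11, b = 0, maximum C = -1592/11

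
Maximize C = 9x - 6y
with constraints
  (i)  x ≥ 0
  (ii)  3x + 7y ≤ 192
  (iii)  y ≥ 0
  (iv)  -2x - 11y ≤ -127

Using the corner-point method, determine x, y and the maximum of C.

x = 64, y = 0, maximum C = 576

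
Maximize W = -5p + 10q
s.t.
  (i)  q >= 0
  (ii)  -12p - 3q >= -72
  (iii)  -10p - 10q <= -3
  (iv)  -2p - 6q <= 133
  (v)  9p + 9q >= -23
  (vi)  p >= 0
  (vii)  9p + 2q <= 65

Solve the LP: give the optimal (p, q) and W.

p = 0, q = 24, maximum W = 240

Vertices and W = -5p + 10q:
  (6, 0) → W = -30
  (3/10, 0) → W = -3/2
  (0, 24) → W = 240
  (0, 3/10) → W = 3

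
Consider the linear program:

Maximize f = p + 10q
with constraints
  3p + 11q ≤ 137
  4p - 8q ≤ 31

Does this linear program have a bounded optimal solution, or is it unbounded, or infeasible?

unbounded

From the feasible point (1437/68, 455/68), moving in the direction (-11, 3) keeps every constraint satisfied while f increases without bound.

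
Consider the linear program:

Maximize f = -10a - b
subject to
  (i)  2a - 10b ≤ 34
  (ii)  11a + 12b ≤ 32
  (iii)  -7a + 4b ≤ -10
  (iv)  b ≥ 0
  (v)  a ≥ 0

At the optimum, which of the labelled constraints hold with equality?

(iii) and (iv)

Feasible corners and f = -10a - b:
  (31/16, 57/64) → f = -1297/64
  (32/11, 0) → f = -320/11
  (10/7, 0) → f = -100/7

The maximum is at (10/7, 0). Substituting into each constraint, equality holds for (iii) and (iv); the remaining constraints have slack.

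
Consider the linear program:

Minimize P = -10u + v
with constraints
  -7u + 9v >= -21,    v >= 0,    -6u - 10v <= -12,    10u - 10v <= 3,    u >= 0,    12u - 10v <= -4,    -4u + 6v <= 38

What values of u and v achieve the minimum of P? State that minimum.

Feasible corners and P = -10u + v:
  (0, 6/5) → P = 6/5
  (4/9, 14/15) → P = -158/45
  (0, 19/3) → P = 19/3
  (89/8, 55/4) → P = -195/2

At the optimal vertex, 12u - 10v = -4 and -4u + 6v = 38.
Solving simultaneously gives u = 89/8, v = 55/4.

u = 89/8, v = 55/4, minimum P = -195/2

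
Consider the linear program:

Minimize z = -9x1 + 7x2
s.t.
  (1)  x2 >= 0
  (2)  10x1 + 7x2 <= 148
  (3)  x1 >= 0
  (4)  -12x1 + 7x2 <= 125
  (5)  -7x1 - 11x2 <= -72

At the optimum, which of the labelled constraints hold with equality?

Feasible corners and z = -9x1 + 7x2:
  (74/5, 0) → z = -666/5
  (72/7, 0) → z = -648/7
  (23/22, 1513/77) → z = 2819/22
  (0, 125/7) → z = 125
  (0, 72/11) → z = 504/11

The minimum is at (74/5, 0). Substituting into each constraint, equality holds for (1) and (2); the remaining constraints have slack.

(1) and (2)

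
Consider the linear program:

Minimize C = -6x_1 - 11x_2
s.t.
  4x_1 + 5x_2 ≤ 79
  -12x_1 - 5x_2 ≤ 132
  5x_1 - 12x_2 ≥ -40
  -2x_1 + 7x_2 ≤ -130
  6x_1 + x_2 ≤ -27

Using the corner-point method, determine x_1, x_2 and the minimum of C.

Corner points and C = -6x_1 - 11x_2:
  (-137/47, -912/47) → C = 10854/47
  (-1/6, -26) → C = 287
  (-59/44, -417/22) → C = 2382/11

The binding constraints are -2x_1 + 7x_2 = -130 and 6x_1 + x_2 = -27.
Solving simultaneously gives x_1 = -59/44, x_2 = -417/22.

x_1 = -59/44, x_2 = -417/22, minimum C = 2382/11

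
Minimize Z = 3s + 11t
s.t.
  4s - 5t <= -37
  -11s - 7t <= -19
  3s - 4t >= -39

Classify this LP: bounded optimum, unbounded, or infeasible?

bounded optimum

Extreme points and Z = 3s + 11t:
  (-164/83, 483/83) → Z = 4821/83
  (47, 45) → Z = 636
  (-197/65, 486/65) → Z = 951/13
The feasible region has finitely many vertices and no improving ray; the minimum is 4821/83 at (-164/83, 483/83).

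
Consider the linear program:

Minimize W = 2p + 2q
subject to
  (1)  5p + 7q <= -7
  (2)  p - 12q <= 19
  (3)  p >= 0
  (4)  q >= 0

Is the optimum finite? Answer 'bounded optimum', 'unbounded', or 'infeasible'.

The boundaries 5p + 7q = -7 and p - 12q = 19 meet at (49/67, -102/67), but that point violates q ≥ 0. Every candidate vertex is excluded by some other constraint, so the feasible region is empty.

infeasible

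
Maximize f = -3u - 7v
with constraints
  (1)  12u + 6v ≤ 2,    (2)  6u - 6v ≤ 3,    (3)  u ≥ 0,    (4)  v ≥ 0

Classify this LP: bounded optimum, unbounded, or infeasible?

Extreme points and f = -3u - 7v:
  (0, 1/3) → f = -7/3
  (1/6, 0) → f = -1/2
  (0, 0) → f = 0
The feasible region has finitely many vertices and no improving ray; the maximum is 0 at (0, 0).

bounded optimum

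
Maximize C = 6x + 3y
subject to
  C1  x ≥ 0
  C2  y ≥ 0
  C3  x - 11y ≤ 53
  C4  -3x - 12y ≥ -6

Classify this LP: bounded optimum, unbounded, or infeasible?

Corner points and C = 6x + 3y:
  (0, 0) → C = 0
  (0, 1/2) → C = 3/2
  (2, 0) → C = 12
The feasible region has finitely many vertices and no improving ray; the maximum is 12 at (2, 0).

bounded optimum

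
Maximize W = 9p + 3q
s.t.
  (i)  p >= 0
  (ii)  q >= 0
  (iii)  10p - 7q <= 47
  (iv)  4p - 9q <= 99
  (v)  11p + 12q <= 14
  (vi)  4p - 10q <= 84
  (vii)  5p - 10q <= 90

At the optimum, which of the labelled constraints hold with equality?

Extreme points and W = 9p + 3q:
  (0, 0) → W = 0
  (0, 7/6) → W = 7/2
  (14/11, 0) → W = 126/11

The maximum is at (14/11, 0). Substituting into each constraint, equality holds for (ii) and (v); the remaining constraints have slack.

(ii) and (v)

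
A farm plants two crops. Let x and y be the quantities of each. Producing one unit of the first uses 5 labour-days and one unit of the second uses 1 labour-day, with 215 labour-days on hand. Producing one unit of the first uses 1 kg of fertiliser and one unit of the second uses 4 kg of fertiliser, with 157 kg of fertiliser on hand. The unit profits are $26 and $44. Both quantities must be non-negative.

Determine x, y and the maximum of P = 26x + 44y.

x = 37, y = 30, maximum P = 2282

Vertices and P = 26x + 44y:
  (0, 0) → P = 0
  (0, 157/4) → P = 1727
  (43, 0) → P = 1118
  (37, 30) → P = 2282

The optimum lies where 5x + y = 215 and x + 4y = 157.
Solving simultaneously gives x = 37, y = 30.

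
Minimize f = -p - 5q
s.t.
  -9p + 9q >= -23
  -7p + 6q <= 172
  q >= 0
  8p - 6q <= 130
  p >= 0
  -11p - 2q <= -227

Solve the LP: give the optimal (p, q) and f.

p = 302, q = 381, minimum f = -2207

Corner points and f = -p - 5q:
  (172/3, 493/9) → f = -2981/9
  (2089/117, 1790/117) → f = -11039/117
  (302, 381) → f = -2207
  (509/40, 3481/80) → f = -18423/80

The optimum lies where -7p + 6q = 172 and 8p - 6q = 130.
Solving simultaneously gives p = 302, q = 381.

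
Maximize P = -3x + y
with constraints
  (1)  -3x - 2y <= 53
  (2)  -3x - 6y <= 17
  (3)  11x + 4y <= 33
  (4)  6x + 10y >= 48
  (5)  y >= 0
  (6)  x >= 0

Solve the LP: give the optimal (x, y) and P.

Feasible corners and P = -3x + y:
  (69/43, 165/43) → P = -42/43
  (0, 33/4) → P = 33/4
  (0, 24/5) → P = 24/5

The binding constraints are 11x + 4y = 33 and x = 0.
Solving simultaneously gives x = 0, y = 33/4.

x = 0, y = 33/4, maximum P = 33/4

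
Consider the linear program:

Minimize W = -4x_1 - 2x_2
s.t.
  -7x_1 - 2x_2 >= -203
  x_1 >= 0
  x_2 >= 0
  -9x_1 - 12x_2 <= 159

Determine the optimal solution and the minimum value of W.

Corner points and W = -4x_1 - 2x_2:
  (0, 203/2) → W = -203
  (29, 0) → W = -116
  (0, 0) → W = 0

At the optimal vertex, -7x_1 - 2x_2 = -203 and x_1 = 0.
Solving simultaneously gives x_1 = 0, x_2 = 203/2.

x_1 = 0, x_2 = 203/2, minimum W = -203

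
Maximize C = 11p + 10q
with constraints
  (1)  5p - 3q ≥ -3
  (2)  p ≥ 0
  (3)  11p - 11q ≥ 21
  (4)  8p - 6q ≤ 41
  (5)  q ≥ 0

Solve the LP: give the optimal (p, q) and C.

Feasible corners and C = 11p + 10q:
  (325/22, 283/22) → C = 6405/22
  (21/11, 0) → C = 21
  (41/8, 0) → C = 451/8

The binding constraints are 11p - 11q = 21 and 8p - 6q = 41.
Solving simultaneously gives p = 325/22, q = 283/22.

p = 325/22, q = 283/22, maximum C = 6405/22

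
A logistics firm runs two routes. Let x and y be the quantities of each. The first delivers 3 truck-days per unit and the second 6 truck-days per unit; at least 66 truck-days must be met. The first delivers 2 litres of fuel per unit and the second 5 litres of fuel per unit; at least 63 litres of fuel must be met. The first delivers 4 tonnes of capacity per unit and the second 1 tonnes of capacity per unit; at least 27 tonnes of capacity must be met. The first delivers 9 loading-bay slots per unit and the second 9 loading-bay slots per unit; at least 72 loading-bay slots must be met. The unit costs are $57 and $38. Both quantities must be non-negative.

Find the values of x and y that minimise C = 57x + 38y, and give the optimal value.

x = 4, y = 11, minimum C = 646

Feasible corners and C = 57x + 38y:
  (0, 27) → C = 1026
  (63/2, 0) → C = 3591/2
  (4, 11) → C = 646
The feasible region is unbounded (it extends along (0, 1), (1, 0)), but C strictly increases along every unbounded feasible direction, so there is no improving ray and the minimum is attained at a vertex.

The optimum lies where 2x + 5y = 63 and 4x + y = 27.
Solving simultaneously gives x = 4, y = 11.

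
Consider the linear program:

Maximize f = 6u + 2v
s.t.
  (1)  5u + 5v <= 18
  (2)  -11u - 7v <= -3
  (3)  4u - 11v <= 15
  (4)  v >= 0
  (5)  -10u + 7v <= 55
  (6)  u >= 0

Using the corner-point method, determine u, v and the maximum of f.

u = 18/5, v = 0, maximum f = 108/5

Corner points and f = 6u + 2v:
  (18/5, 0) → f = 108/5
  (0, 18/5) → f = 36/5
  (3/11, 0) → f = 18/11
  (0, 3/7) → f = 6/7

At the optimal vertex, 5u + 5v = 18 and v = 0.
Solving simultaneously gives u = 18/5, v = 0.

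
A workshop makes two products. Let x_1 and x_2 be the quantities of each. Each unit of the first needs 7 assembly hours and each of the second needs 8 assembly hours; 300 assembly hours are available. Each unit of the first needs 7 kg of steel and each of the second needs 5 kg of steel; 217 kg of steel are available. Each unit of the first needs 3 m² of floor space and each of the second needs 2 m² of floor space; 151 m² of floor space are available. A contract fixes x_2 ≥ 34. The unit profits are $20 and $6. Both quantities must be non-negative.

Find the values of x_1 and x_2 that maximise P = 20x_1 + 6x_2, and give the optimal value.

x_1 = 4, x_2 = 34, maximum P = 284

Feasible corners and P = 20x_1 + 6x_2:
  (0, 75/2) → P = 225
  (0, 34) → P = 204
  (4, 34) → P = 284

The optimum lies where 7x_1 + 8x_2 = 300 and x_2 = 34.
Solving simultaneously gives x_1 = 4, x_2 = 34.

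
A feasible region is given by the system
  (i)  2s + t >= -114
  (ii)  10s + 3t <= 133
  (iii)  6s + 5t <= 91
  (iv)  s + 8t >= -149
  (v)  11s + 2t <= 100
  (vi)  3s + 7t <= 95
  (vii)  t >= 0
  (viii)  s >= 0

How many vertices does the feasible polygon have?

The feasible vertices (each the meet of two boundaries and inside every other half-plane) are:
  (318/43, 401/43)
  (6, 11)
  (100/11, 0)
  (0, 95/7)
  (0, 0)

5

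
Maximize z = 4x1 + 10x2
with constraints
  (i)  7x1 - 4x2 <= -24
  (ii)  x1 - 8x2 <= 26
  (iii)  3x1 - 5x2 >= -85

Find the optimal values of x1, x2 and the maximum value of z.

Corner points and z = 4x1 + 10x2:
  (-74/13, -103/26) → z = -811/13
  (220/23, 523/23) → z = 6110/23
  (-810/19, -163/19) → z = -4870/19

The optimum lies where 7x1 - 4x2 = -24 and 3x1 - 5x2 = -85.
Solving simultaneously gives x1 = 220/23, x2 = 523/23.

x1 = 220/23, x2 = 523/23, maximum z = 6110/23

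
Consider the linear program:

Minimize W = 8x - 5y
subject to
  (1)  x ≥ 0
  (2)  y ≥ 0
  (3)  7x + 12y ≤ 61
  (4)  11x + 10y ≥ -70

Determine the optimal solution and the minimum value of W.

x = 0, y = 61/12, minimum W = -305/12

Corner points and W = 8x - 5y:
  (0, 0) → W = 0
  (0, 61/12) → W = -305/12
  (61/7, 0) → W = 488/7

The binding constraints are x = 0 and 7x + 12y = 61.
Solving simultaneously gives x = 0, y = 61/12.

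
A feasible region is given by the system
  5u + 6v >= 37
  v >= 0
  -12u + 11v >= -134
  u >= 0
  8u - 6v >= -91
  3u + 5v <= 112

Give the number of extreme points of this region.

The feasible vertices (each the meet of two boundaries and inside every other half-plane) are:
  (37/5, 0)
  (0, 37/6)
  (67/6, 0)
  (634/31, 314/31)
  (0, 91/6)
  (217/58, 1169/58)

6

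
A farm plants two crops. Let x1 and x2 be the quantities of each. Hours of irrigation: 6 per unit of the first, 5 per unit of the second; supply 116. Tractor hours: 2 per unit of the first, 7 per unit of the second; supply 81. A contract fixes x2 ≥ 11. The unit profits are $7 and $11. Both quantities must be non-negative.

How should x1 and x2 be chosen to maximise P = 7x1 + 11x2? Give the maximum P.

Vertices and P = 7x1 + 11x2:
  (0, 81/7) → P = 891/7
  (0, 11) → P = 121
  (2, 11) → P = 135

The optimum lies where 2x1 + 7x2 = 81 and x2 = 11.
Solving simultaneously gives x1 = 2, x2 = 11.

x1 = 2, x2 = 11, maximum P = 135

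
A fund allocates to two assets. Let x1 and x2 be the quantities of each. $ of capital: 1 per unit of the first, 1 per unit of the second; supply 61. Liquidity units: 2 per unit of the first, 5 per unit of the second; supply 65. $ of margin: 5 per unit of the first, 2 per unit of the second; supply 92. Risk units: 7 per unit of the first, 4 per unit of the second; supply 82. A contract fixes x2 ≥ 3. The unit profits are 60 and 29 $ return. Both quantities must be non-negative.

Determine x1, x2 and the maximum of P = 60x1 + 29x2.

Feasible corners and P = 60x1 + 29x2:
  (0, 13) → P = 377
  (0, 3) → P = 87
  (50/9, 97/9) → P = 5813/9
  (10, 3) → P = 687

The binding constraints are 7x1 + 4x2 = 82 and x2 = 3.
Solving simultaneously gives x1 = 10, x2 = 3.

x1 = 10, x2 = 3, maximum P = 687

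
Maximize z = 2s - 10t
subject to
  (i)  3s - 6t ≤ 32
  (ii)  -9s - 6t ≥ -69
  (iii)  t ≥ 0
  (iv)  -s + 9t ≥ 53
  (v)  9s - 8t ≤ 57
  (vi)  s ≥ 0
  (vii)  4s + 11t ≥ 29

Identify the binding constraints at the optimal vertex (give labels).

(ii) and (iv)

Vertices and z = 2s - 10t:
  (101/29, 182/29) → z = -1618/29
  (0, 23/2) → z = -115
  (0, 53/9) → z = -530/9

The maximum is at (101/29, 182/29). Substituting into each constraint, equality holds for (ii) and (iv); the remaining constraints have slack.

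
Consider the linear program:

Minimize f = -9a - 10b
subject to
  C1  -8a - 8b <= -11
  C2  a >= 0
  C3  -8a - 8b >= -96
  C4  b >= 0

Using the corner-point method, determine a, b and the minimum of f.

a = 0, b = 12, minimum f = -120

Vertices and f = -9a - 10b:
  (0, 11/8) → f = -55/4
  (11/8, 0) → f = -99/8
  (0, 12) → f = -120
  (12, 0) → f = -108

The binding constraints are a = 0 and -8a - 8b = -96.
Solving simultaneously gives a = 0, b = 12.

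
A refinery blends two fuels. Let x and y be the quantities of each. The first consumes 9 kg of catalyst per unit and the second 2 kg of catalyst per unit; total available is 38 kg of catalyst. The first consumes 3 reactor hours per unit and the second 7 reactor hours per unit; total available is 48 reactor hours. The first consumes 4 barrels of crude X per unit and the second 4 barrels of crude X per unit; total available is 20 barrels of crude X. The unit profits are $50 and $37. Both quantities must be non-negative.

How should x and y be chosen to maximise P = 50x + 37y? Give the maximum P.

Extreme points and P = 50x + 37y:
  (0, 0) → P = 0
  (0, 5) → P = 185
  (38/9, 0) → P = 1900/9
  (4, 1) → P = 237

x = 4, y = 1, maximum P = 237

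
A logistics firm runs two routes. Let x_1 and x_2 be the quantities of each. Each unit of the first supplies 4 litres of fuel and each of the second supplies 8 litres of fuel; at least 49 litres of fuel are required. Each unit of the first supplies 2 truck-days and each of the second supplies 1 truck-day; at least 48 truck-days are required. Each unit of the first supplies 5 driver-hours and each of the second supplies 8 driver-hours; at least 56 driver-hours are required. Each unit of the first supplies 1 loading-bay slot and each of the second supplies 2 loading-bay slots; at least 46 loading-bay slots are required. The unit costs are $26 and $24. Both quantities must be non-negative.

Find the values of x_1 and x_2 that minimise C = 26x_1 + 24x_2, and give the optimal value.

The feasible region is unbounded (it extends along (0, 1), (1, 0)), but C strictly increases along every unbounded feasible direction, so there is no improving ray and the minimum is attained at a vertex.

x_1 = 50/3, x_2 = 44/3, minimum C = 2356/3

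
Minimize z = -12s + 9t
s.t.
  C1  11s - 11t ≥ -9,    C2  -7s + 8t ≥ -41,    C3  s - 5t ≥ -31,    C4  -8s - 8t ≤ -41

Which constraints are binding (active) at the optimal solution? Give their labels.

Feasible corners and z = -12s + 9t:
  (74/11, 83/11) → z = -141/11
  (379/176, 523/176) → z = 159/176
  (151/9, 86/9) → z = -346/3
  (82/15, -41/120) → z = -2747/40

The minimum is at (151/9, 86/9). Substituting into each constraint, equality holds for C2 and C3; the remaining constraints have slack.

C2 and C3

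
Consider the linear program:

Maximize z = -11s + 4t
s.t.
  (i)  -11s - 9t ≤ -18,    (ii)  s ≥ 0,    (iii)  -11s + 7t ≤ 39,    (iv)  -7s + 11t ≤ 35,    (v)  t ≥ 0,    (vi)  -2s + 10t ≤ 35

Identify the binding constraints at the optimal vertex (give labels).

(ii) and (iv)

Feasible corners and z = -11s + 4t:
  (0, 2) → z = 8
  (18/11, 0) → z = -18
  (0, 35/11) → z = 140/11
  (35/48, 175/48) → z = 105/16
The feasible region is unbounded (it extends along (1, 0), (5, 1)), but z strictly decreases along every unbounded feasible direction, so there is no improving ray and the maximum is attained at a vertex.

The maximum is at (0, 35/11). Substituting into each constraint, equality holds for (ii) and (iv); the remaining constraints have slack.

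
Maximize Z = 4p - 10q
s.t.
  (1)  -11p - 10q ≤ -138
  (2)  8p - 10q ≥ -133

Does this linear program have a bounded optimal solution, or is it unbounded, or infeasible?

unbounded

From the feasible point (5/19, 2567/190), moving in the direction (10, -11) keeps every constraint satisfied while Z increases without bound.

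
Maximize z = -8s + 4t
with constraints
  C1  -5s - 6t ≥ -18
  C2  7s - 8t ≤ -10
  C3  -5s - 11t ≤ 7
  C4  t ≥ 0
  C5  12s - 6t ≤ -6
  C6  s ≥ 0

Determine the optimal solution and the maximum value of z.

Vertices and z = -8s + 4t:
  (12/17, 41/17) → z = 4
  (0, 3) → z = 12
  (2/9, 13/9) → z = 4
  (0, 5/4) → z = 5

The binding constraints are -5s - 6t = -18 and s = 0.
Solving simultaneously gives s = 0, t = 3.

s = 0, t = 3, maximum z = 12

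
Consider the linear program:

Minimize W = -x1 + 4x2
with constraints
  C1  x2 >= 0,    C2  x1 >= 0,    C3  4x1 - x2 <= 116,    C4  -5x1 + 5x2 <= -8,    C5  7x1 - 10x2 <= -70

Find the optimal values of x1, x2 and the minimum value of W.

x1 = 86/3, x2 = 406/15, minimum W = 398/5

The optimum lies where -5x1 + 5x2 = -8 and 7x1 - 10x2 = -70.
Solving simultaneously gives x1 = 86/3, x2 = 406/15.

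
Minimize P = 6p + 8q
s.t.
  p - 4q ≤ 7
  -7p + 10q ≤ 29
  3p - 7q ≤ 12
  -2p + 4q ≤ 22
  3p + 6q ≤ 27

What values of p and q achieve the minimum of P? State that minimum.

p = -31/3, q = -13/3, minimum P = -290/3

Feasible corners and P = 6p + 8q:
  (-31/3, -13/3) → P = -290/3
  (-1/5, -9/5) → P = -78/5
  (4/3, 23/6) → P = 116/3
  (87/13, 15/13) → P = 642/13

The optimum lies where p - 4q = 7 and -7p + 10q = 29.
Solving simultaneously gives p = -31/3, q = -13/3.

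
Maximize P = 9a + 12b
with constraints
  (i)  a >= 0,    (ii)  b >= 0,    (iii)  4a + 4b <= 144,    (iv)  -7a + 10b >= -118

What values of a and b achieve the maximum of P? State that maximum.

Extreme points and P = 9a + 12b:
  (0, 0) → P = 0
  (0, 36) → P = 432
  (118/7, 0) → P = 1062/7
  (478/17, 134/17) → P = 5910/17

a = 0, b = 36, maximum P = 432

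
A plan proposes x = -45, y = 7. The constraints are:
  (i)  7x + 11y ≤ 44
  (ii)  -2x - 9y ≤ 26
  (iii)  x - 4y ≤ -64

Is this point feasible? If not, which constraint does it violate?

not feasible — violates (ii)

Constraint (ii): -2x - 9y = 27, which is not ≤ 26. All other constraints are satisfied.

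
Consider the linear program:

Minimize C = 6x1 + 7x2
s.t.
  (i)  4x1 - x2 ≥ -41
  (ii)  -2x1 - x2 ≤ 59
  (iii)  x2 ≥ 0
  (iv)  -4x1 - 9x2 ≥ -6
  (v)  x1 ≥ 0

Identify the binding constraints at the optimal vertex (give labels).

(iii) and (v)

Vertices and C = 6x1 + 7x2:
  (3/2, 0) → C = 9
  (0, 0) → C = 0
  (0, 2/3) → C = 14/3

The minimum is at (0, 0). Substituting into each constraint, equality holds for (iii) and (v); the remaining constraints have slack.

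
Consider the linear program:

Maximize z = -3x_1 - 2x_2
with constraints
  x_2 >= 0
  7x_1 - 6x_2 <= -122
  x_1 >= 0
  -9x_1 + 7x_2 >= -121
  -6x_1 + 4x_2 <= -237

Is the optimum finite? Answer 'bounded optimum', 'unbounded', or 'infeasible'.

bounded optimum

Corner points and z = -3x_1 - 2x_2:
  (316, 389) → z = -1726
  (955/4, 2391/8) → z = -1314
The feasible region has finitely many vertices and no improving ray; the maximum is -1314 at (955/4, 2391/8).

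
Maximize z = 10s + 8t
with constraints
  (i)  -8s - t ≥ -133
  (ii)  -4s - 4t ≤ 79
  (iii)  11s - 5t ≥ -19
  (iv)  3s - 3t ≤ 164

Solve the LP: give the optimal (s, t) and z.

Vertices and z = 10s + 8t:
  (38/3, 95/3) → z = 380
  (563/27, -913/27) → z = -62
  (-471/64, -793/64) → z = -5527/32
  (419/24, -893/24) → z = -1477/12

The binding constraints are -8s - t = -133 and 11s - 5t = -19.
Solving simultaneously gives s = 38/3, t = 95/3.

s = 38/3, t = 95/3, maximum z = 380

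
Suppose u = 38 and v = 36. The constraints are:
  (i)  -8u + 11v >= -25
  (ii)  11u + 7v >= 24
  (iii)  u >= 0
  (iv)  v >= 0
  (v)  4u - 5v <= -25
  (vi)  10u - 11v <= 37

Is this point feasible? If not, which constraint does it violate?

feasible

(i): 92 ≥ -25 ✓
(ii): 670 ≥ 24 ✓
(iii): 38 ≥ 0 ✓
(iv): 36 ≥ 0 ✓
(v): -28 ≤ -25 ✓
(vi): -16 ≤ 37 ✓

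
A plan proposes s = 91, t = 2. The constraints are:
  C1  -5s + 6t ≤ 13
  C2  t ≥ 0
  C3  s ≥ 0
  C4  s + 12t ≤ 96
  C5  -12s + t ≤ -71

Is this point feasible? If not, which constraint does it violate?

Constraint C4: s + 12t = 115, which is not ≤ 96. All other constraints are satisfied.

not feasible — violates C4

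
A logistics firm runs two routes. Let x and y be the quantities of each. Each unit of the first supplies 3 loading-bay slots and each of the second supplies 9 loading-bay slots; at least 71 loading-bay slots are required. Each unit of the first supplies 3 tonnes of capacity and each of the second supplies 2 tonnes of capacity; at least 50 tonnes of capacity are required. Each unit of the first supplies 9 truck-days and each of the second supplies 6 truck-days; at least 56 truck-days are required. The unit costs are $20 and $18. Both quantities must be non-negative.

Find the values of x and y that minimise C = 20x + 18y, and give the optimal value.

x = 44/3, y = 3, minimum C = 1042/3

The feasible region is unbounded (it extends along (0, 1), (1, 0)), but C strictly increases along every unbounded feasible direction, so there is no improving ray and the minimum is attained at a vertex.

At the optimal vertex, 3x + 9y = 71 and 3x + 2y = 50.
Solving simultaneously gives x = 44/3, y = 3.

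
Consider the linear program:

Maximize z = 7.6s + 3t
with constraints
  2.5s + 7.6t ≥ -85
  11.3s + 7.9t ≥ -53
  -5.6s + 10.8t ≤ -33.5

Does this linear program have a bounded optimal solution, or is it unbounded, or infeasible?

From the feasible point (26870/6613, -82800/6613), moving in the direction (7.6, -2.5) keeps every constraint satisfied while z increases without bound.

unbounded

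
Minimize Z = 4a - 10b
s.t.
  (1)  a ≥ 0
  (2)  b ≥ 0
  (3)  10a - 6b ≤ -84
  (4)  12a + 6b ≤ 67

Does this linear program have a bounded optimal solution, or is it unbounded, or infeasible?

The boundaries a = 0 and b = 0 meet at (0, 0), but that point violates 10a - 6b ≤ -84. Every candidate vertex is excluded by some other constraint, so the feasible region is empty.

infeasible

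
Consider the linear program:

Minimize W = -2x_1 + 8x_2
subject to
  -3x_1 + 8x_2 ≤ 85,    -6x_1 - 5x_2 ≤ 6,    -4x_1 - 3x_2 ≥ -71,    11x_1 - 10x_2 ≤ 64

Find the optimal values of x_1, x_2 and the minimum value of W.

x_1 = 52/23, x_2 = -90/23, minimum W = -824/23

Extreme points and W = -2x_1 + 8x_2:
  (-473/63, 164/21) → W = 4882/63
  (313/41, 553/41) → W = 3798/41
  (52/23, -90/23) → W = -824/23
  (902/73, 525/73) → W = 2396/73

At the optimal vertex, -6x_1 - 5x_2 = 6 and 11x_1 - 10x_2 = 64.
Solving simultaneously gives x_1 = 52/23, x_2 = -90/23.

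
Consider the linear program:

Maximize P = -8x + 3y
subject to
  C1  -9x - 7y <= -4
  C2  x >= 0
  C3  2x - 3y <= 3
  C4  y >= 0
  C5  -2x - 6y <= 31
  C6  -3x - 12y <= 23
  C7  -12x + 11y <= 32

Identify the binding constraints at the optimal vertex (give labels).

C2 and C7

Vertices and P = -8x + 3y:
  (0, 4/7) → P = 12/7
  (4/9, 0) → P = -32/9
  (0, 32/11) → P = 96/11
  (3/2, 0) → P = -12
The feasible region is unbounded (it extends along (11, 12), (3, 2)), but P strictly decreases along every unbounded feasible direction, so there is no improving ray and the maximum is attained at a vertex.

The maximum is at (0, 32/11). Substituting into each constraint, equality holds for C2 and C7; the remaining constraints have slack.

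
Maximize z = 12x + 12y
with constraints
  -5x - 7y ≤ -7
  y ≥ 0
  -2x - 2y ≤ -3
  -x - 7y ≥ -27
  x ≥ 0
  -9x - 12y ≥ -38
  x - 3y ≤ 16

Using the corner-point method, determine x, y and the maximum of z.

Extreme points and z = 12x + 12y:
  (3/2, 0) → z = 18
  (38/9, 0) → z = 152/3
  (0, 3/2) → z = 18
  (0, 19/6) → z = 38

The binding constraints are y = 0 and -9x - 12y = -38.
Solving simultaneously gives x = 38/9, y = 0.

x = 38/9, y = 0, maximum z = 152/3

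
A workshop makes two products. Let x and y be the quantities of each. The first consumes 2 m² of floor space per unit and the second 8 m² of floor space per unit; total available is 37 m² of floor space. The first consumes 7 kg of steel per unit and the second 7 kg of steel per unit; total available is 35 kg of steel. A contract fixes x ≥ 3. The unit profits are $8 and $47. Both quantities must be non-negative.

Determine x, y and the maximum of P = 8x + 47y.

x = 3, y = 2, maximum P = 118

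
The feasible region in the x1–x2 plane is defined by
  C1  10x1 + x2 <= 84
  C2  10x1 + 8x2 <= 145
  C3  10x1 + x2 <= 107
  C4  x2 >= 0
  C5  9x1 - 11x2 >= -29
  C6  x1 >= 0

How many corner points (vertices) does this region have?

5

Of the 14 pairwise boundary intersections, those satisfying every inequality are:
  (527/70, 61/7)
  (42/5, 0)
  (1363/182, 1595/182)
  (0, 0)
  (0, 29/11)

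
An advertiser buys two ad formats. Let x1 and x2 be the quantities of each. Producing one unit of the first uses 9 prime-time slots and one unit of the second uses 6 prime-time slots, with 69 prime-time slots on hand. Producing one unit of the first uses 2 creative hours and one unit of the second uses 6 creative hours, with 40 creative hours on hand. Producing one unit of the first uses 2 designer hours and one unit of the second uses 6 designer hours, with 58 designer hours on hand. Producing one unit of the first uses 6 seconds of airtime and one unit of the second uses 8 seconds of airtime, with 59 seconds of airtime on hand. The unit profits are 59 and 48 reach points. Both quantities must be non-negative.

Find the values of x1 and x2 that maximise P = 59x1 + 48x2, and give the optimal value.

Corner points and P = 59x1 + 48x2:
  (0, 0) → P = 0
  (0, 20/3) → P = 320
  (23/3, 0) → P = 1357/3
  (11/2, 13/4) → P = 961/2
  (17/10, 61/10) → P = 3931/10

The binding constraints are 9x1 + 6x2 = 69 and 6x1 + 8x2 = 59.
Solving simultaneously gives x1 = 11/2, x2 = 13/4.

x1 = 11/2, x2 = 13/4, maximum P = 961/2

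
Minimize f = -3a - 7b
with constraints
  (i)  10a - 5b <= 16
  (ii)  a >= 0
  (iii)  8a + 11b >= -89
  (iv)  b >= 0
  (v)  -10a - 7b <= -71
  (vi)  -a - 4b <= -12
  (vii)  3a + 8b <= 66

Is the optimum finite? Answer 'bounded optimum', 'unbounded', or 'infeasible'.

bounded optimum

Feasible corners and f = -3a - 7b:
  (467/120, 55/12) → f = -5251/120
  (458/95, 612/95) → f = -5658/95
  (106/59, 447/59) → f = -3447/59
The feasible region has finitely many vertices and no improving ray; the minimum is -5658/95 at (458/95, 612/95).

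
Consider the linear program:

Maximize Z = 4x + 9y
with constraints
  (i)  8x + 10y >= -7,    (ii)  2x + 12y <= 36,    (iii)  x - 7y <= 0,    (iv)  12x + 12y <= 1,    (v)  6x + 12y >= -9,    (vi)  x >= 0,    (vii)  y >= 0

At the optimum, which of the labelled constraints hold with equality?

Feasible corners and Z = 4x + 9y:
  (7/96, 1/96) → Z = 37/96
  (0, 0) → Z = 0
  (0, 1/12) → Z = 3/4

The maximum is at (0, 1/12). Substituting into each constraint, equality holds for (iv) and (vi); the remaining constraints have slack.

(iv) and (vi)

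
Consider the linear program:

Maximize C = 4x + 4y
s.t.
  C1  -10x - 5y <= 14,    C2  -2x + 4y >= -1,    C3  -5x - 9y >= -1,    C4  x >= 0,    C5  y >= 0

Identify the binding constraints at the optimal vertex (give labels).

C3 and C5

Extreme points and C = 4x + 4y:
  (0, 1/9) → C = 4/9
  (1/5, 0) → C = 4/5
  (0, 0) → C = 0

The maximum is at (1/5, 0). Substituting into each constraint, equality holds for C3 and C5; the remaining constraints have slack.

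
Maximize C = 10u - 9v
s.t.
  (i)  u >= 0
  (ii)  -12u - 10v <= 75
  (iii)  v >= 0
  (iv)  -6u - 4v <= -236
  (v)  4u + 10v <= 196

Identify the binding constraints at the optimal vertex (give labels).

Vertices and C = 10u - 9v:
  (118/3, 0) → C = 1180/3
  (49, 0) → C = 490
  (394/11, 58/11) → C = 3418/11

The maximum is at (49, 0). Substituting into each constraint, equality holds for (iii) and (v); the remaining constraints have slack.

(iii) and (v)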